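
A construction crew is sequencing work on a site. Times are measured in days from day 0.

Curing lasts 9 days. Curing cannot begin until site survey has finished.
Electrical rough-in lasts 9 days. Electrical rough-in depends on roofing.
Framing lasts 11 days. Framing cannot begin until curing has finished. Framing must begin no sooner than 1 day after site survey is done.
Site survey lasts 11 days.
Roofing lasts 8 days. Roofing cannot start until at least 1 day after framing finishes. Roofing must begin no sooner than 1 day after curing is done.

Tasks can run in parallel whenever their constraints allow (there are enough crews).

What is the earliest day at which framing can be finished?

Site survey has no prerequisites, so it starts at day 0 and finishes at day 11.
Curing waits on site survey (finishes day 11), so it starts at day 11 and finishes at 11 + 9 = day 20.
Framing has to wait for curing (finishes day 20); site survey (finishes day 11, plus 1-day gap → day 12). The latest of these is day 20, so framing runs day 20 to 20 + 11 = day 31.

31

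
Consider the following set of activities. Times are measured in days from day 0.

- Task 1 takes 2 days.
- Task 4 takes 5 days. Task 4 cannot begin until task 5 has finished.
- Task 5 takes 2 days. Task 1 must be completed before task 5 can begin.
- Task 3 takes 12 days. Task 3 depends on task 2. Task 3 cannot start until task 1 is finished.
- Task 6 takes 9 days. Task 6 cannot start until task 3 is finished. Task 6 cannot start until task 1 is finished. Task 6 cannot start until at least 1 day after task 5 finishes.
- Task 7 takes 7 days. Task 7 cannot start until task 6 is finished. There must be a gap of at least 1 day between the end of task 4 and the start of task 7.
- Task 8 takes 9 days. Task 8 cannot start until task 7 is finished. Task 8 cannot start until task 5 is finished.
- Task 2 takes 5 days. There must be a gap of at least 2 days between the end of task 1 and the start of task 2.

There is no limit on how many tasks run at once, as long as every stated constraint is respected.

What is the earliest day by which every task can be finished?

46

Task 1 can start immediately at day 0; it finishes at day 2.
Task 5 waits on task 1 (finishes day 2), so it starts at day 2 and finishes at 2 + 2 = day 4.
After task 5 (finishes day 4), task 4 can start at day 4 and finishes at day 9.
Task 2 cannot begin until task 1 (finishes day 2, plus 2-day gap → day 4). It runs from day 4 to 4 + 5 = day 9.
Task 3 has to wait for task 2 (finishes day 9); task 1 (finishes day 2). The latest of these is day 9, so task 3 runs day 9 to 9 + 12 = day 21.
Task 6 needs all of task 3 (finishes day 21); task 1 (finishes day 2); task 5 (finishes day 4, plus 1-day gap → day 5). That puts its earliest start at day 21; it finishes at 21 + 9 = day 30.
For task 7: task 6 (finishes day 30); task 4 (finishes day 9, plus 1-day gap → day 10). Taking the maximum gives a start of day 30, and it finishes at 30 + 7 = day 37.
Task 8 needs all of task 7 (finishes day 37); task 5 (finishes day 4). That puts its earliest start at day 37; it finishes at 37 + 9 = day 46.
All tasks are finished once the last one completes. Finish times: Task 1 at 2, Task 2 at 9, Task 3 at 21, Task 4 at 9, Task 5 at 4, Task 6 at 30, Task 7 at 37, Task 8 at 46. The latest is day 46.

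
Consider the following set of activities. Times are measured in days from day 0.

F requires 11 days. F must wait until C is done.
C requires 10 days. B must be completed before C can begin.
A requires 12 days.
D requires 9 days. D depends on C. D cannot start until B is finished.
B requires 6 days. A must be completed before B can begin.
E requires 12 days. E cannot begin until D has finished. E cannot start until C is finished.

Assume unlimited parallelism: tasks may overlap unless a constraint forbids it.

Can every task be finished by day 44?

No

A can start immediately at day 0; it finishes at day 12.
B cannot begin until A (finishes day 12). It runs from day 12 to 12 + 6 = day 18.
After B (finishes day 18), C can start at day 18 and finishes at day 28.
F waits on C (finishes day 28), so it starts at day 28 and finishes at 28 + 11 = day 39.
D has to wait for C (finishes day 28); B (finishes day 18). The latest of these is day 28, so D runs day 28 to 28 + 9 = day 37.
E needs all of D (finishes day 37); C (finishes day 28). That puts its earliest start at day 37; it finishes at 37 + 12 = day 49.
The earliest everything can be done is day 49, which is after the deadline of 44, so it is not possible.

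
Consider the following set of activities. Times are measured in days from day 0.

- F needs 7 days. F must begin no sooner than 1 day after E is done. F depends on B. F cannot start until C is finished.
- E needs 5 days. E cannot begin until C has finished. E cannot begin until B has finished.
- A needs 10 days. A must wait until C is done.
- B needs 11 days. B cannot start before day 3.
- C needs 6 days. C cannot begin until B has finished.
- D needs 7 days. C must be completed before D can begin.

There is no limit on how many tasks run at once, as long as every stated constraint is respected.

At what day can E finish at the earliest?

25

B cannot begin until its own release at day 3. It runs from day 3 to 3 + 11 = day 14.
C cannot begin until B (finishes day 14). It runs from day 14 to 14 + 6 = day 20.
For E: C (finishes day 20); B (finishes day 14). Taking the maximum gives a start of day 20, and it finishes at 20 + 5 = day 25.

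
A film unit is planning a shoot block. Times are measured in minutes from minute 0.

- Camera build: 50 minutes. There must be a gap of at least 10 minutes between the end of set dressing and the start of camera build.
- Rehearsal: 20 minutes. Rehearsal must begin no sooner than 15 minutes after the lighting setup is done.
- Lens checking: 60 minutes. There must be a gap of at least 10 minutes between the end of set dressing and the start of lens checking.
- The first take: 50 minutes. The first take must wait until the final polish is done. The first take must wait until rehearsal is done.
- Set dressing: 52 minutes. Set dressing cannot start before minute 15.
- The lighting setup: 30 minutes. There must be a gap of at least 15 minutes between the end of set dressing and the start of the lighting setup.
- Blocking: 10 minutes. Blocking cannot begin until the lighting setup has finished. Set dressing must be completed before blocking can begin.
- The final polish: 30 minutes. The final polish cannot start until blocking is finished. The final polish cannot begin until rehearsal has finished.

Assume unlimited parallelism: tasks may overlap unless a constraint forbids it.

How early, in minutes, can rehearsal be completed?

147

Set dressing waits on its own release at minute 15, so it starts at minute 15 and finishes at 15 + 52 = minute 67.
The lighting setup cannot begin until set dressing (finishes minute 67, plus 15-minute gap → minute 82). It runs from minute 82 to 82 + 30 = minute 112.
Rehearsal cannot begin until the lighting setup (finishes minute 112, plus 15-minute gap → minute 127). It runs from minute 127 to 127 + 20 = minute 147.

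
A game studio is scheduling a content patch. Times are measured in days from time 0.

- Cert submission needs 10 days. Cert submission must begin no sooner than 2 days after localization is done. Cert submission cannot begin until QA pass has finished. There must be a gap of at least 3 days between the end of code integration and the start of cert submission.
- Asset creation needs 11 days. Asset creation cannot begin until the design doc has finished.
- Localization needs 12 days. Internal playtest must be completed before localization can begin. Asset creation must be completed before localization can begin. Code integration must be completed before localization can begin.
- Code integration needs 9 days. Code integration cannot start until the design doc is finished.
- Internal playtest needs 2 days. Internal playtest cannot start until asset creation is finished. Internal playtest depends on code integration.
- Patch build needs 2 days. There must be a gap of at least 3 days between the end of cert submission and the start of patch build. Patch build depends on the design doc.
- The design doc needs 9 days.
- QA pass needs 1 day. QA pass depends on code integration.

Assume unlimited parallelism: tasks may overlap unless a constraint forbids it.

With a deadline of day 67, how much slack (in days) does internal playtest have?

16

The design doc can start immediately at day 0; it finishes at day 9.
Code integration waits on the design doc (finishes day 9), so it starts at day 9 and finishes at 9 + 9 = day 18.
Asset creation waits on the design doc (finishes day 9), so it starts at day 9 and finishes at 9 + 11 = day 20.
Internal playtest cannot start until asset creation (finishes day 20); code integration (finishes day 18). The controlling bound is day 20, so internal playtest finishes at 20 + 2 = day 22.

Working backward from the deadline:
Nothing follows patch build; the deadline of day 67 is its only limit. It must start by 67 − 2 = day 65.
Since patch build (must start by day 65, minus 3-day gap → day 62) depends on it, cert submission must finish by day 62. Backing off its 10-day duration gives a latest start of day 52.
Localization has to be done before cert submission (must start by day 52, minus 2-day gap → day 50). That means finishing by day 50, i.e. starting by 50 − 12 = day 38.
Since localization (must start by day 38) depends on it, internal playtest must finish by day 38. Backing off its 2-day duration gives a latest start of day 36.
So internal playtest can start as early as day 20 and as late as day 36, giving 36 − 20 = 16 days of slack.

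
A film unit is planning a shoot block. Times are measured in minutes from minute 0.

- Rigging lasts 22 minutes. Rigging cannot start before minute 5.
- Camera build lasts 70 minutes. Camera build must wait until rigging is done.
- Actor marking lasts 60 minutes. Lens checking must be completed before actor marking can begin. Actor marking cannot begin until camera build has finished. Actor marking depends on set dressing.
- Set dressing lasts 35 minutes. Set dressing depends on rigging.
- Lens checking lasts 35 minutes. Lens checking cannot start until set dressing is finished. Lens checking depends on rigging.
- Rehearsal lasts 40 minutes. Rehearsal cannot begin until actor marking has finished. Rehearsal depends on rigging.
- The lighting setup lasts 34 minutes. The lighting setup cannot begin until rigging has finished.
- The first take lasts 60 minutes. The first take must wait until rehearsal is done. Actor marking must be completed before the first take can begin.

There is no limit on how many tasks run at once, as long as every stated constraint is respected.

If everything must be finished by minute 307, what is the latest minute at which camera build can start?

77

The first take must finish by minute 307; it takes 60 minutes, so it must start by 307 − 60 = minute 247.
Since the first take (must start by minute 247) depends on it, rehearsal must finish by minute 247. Backing off its 40-minute duration gives a latest start of minute 207.
Actor marking must finish in time for rehearsal (must start by minute 207); the first take (must start by minute 247). The tightest is minute 207, so actor marking must start by 207 − 60 = minute 147.
Since actor marking (must start by minute 147) depends on it, camera build must finish by minute 147. Backing off its 70-minute duration gives a latest start of minute 77.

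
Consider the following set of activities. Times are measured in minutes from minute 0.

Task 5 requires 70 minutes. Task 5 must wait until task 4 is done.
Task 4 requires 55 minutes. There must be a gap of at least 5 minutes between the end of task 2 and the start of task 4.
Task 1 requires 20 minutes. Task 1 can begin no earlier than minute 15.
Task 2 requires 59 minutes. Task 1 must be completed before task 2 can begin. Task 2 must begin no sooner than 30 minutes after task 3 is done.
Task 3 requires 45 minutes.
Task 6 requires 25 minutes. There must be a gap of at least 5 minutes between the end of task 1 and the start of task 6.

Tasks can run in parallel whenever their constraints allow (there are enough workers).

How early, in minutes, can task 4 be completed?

Task 3 has no prerequisites, so it starts at minute 0 and finishes at minute 45.
Task 1 cannot begin until its own release at minute 15. It runs from minute 15 to 15 + 20 = minute 35.
For task 2: task 1 (finishes minute 35); task 3 (finishes minute 45, plus 30-minute gap → minute 75). Taking the maximum gives a start of minute 75, and it finishes at 75 + 59 = minute 134.
Task 4 waits on task 2 (finishes minute 134, plus 5-minute gap → minute 139), so it starts at minute 139 and finishes at 139 + 55 = minute 194.

194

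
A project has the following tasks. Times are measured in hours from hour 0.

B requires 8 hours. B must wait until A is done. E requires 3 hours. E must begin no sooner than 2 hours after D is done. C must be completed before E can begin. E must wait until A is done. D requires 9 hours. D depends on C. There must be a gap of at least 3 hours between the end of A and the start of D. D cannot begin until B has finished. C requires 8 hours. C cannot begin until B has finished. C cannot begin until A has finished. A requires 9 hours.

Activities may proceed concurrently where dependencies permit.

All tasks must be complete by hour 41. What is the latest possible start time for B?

11

To finish by hour 41, E (duration 3) must start no later than hour 38.
D must finish before E (must start by hour 38, minus 2-hour gap → hour 36). With a 9-hour duration, D must start by 36 − 9 = hour 27.
For C: D (must start by hour 27); E (must start by hour 38). The most restrictive is hour 27; with an 8-hour duration, C must start by hour 19.
B must finish in time for C (must start by hour 19); D (must start by hour 27). The tightest is hour 19, so B must start by 19 − 8 = hour 11.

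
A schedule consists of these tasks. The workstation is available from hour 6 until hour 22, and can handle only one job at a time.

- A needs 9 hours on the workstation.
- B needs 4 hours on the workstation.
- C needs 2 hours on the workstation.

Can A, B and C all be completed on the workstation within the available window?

Yes

The workstation window is 22 − 6 = 16 hours.
Running back to back, the jobs need 9 + 4 + 2 = 15 hours on the workstation.
Since 15 ≤ 16, they fit within the window.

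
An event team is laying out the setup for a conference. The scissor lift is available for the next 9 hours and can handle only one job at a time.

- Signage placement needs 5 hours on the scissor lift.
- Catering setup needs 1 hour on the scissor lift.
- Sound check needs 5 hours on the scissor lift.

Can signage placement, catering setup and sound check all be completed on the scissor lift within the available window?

No

Running back to back, the jobs need 5 + 1 + 5 = 11 hours on the scissor lift.
Since 11 > 9, they cannot all fit.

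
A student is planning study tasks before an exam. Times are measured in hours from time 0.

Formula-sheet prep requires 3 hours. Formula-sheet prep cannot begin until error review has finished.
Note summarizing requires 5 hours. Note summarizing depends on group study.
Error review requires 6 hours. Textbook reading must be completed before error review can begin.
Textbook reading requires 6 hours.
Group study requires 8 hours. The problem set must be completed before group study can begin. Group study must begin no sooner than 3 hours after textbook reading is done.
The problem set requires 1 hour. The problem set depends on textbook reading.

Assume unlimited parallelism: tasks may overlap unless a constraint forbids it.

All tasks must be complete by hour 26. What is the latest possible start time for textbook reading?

4

Nothing follows note summarizing; the deadline of hour 26 is its only limit. It must start by 26 − 5 = hour 21.
Group study has to be done before note summarizing (must start by hour 21). That means finishing by hour 21, i.e. starting by 21 − 8 = hour 13.
The problem set has to be done before group study (must start by hour 13). That means finishing by hour 13, i.e. starting by 13 − 1 = hour 12.
Formula-sheet prep has no dependents, so it just needs to finish by hour 26. Starting by 26 − 3 = hour 23 achieves that.
Error review feeds into formula-sheet prep (must start by hour 23); so error review must finish by hour 23 and therefore start by hour 17.
For textbook reading: the problem set (must start by hour 12); error review (must start by hour 17); group study (must start by hour 13, minus 3-hour gap → hour 10). The most restrictive is hour 10; with a 6-hour duration, textbook reading must start by hour 4.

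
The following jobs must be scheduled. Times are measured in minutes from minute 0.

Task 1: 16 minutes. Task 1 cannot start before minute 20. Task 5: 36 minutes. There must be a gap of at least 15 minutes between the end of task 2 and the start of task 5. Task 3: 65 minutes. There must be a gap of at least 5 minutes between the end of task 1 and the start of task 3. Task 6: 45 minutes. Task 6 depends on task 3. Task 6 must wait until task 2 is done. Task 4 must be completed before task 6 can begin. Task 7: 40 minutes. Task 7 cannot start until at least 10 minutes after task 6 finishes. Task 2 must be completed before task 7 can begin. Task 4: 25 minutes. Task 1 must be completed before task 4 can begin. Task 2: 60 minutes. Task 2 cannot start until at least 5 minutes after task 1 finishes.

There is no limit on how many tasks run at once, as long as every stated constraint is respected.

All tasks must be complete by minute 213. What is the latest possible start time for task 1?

Nothing follows task 5; the deadline of minute 213 is its only limit. It must start by 213 − 36 = minute 177.
To finish by minute 213, task 7 (duration 40) must start no later than minute 173.
Task 6 must finish before task 7 (must start by minute 173, minus 10-minute gap → minute 163). With a 45-minute duration, task 6 must start by 163 − 45 = minute 118.
For task 2: task 5 (must start by minute 177, minus 15-minute gap → minute 162); task 6 (must start by minute 118); task 7 (must start by minute 173). The most restrictive is minute 118; with a 60-minute duration, task 2 must start by minute 58.
Task 3 has to be done before task 6 (must start by minute 118). That means finishing by minute 118, i.e. starting by 118 − 65 = minute 53.
Task 4 feeds into task 6 (must start by minute 118); so task 4 must finish by minute 118 and therefore start by minute 93.
Task 1 has several dependents: task 2 (must start by minute 58, minus 5-minute gap → minute 53); task 3 (must start by minute 53, minus 5-minute gap → minute 48); task 4 (must start by minute 93). The earliest of those limits is minute 48, so task 1 must start by 48 − 16 = minute 32.

32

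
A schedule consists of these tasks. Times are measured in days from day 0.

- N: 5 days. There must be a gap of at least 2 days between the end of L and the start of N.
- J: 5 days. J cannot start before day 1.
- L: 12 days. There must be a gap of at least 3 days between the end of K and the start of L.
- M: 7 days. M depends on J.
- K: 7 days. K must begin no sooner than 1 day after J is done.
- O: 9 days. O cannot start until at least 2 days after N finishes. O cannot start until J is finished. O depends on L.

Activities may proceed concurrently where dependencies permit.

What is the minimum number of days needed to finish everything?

47

J cannot begin until its own release at day 1. It runs from day 1 to 1 + 5 = day 6.
M waits on J (finishes day 6), so it starts at day 6 and finishes at 6 + 7 = day 13.
K waits on J (finishes day 6, plus 1-day gap → day 7), so it starts at day 7 and finishes at 7 + 7 = day 14.
L waits on K (finishes day 14, plus 3-day gap → day 17), so it starts at day 17 and finishes at 17 + 12 = day 29.
N cannot begin until L (finishes day 29, plus 2-day gap → day 31). It runs from day 31 to 31 + 5 = day 36.
O cannot start until N (finishes day 36, plus 2-day gap → day 38); J (finishes day 6); L (finishes day 29). The controlling bound is day 38, so O finishes at 38 + 9 = day 47.
All tasks are finished once the last one completes. Finish times: J at 6, K at 14, L at 29, M at 13, N at 36, O at 47. The latest is day 47.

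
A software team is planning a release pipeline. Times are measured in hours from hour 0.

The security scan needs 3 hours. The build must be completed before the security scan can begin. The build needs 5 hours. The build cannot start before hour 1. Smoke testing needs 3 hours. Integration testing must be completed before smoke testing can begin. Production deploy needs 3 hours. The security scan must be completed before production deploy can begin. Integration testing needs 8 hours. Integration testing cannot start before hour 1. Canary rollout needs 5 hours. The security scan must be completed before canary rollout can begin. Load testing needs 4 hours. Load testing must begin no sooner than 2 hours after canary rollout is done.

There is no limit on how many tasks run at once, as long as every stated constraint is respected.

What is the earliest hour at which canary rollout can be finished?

The build cannot begin until its own release at hour 1. It runs from hour 1 to 1 + 5 = hour 6.
The security scan waits on the build (finishes hour 6), so it starts at hour 6 and finishes at 6 + 3 = hour 9.
Canary rollout cannot begin until the security scan (finishes hour 9). It runs from hour 9 to 9 + 5 = hour 14.

14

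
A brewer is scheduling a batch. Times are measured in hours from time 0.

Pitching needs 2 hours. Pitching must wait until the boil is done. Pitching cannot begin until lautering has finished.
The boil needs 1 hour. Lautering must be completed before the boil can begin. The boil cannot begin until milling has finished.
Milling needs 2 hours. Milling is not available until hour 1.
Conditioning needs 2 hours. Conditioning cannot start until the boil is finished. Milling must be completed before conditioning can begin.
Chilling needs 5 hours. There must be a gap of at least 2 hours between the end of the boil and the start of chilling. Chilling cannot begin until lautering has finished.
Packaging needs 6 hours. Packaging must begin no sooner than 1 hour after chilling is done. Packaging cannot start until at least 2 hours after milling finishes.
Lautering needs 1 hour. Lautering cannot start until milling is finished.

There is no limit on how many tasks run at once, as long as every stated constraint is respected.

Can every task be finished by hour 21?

After its own release at hour 1, milling can start at hour 1 and finishes at hour 3.
Lautering waits on milling (finishes hour 3), so it starts at hour 3 and finishes at 3 + 1 = hour 4.
The boil cannot start until lautering (finishes hour 4); milling (finishes hour 3). The controlling bound is hour 4, so the boil finishes at 4 + 1 = hour 5.
Conditioning has to wait for the boil (finishes hour 5); milling (finishes hour 3). The latest of these is hour 5, so conditioning runs hour 5 to 5 + 2 = hour 7.
Pitching cannot start until the boil (finishes hour 5); lautering (finishes hour 4). The controlling bound is hour 5, so pitching finishes at 5 + 2 = hour 7.
Chilling has to wait for the boil (finishes hour 5, plus 2-hour gap → hour 7); lautering (finishes hour 4). The latest of these is hour 7, so chilling runs hour 7 to 7 + 5 = hour 12.
Packaging has to wait for chilling (finishes hour 12, plus 1-hour gap → hour 13); milling (finishes hour 3, plus 2-hour gap → hour 5). The latest of these is hour 13, so packaging runs hour 13 to 13 + 6 = hour 19.
Every task is finished by hour 19, which is no later than the deadline of 21, so the schedule is feasible.

Yes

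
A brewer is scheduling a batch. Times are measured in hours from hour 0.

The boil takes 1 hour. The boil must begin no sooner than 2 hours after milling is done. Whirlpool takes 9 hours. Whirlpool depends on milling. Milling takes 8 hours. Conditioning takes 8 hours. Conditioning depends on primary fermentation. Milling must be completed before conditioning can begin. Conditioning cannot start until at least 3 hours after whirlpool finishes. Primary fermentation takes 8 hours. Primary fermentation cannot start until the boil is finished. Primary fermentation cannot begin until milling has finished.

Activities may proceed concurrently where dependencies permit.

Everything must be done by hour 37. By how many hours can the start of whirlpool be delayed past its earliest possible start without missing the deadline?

9

Milling has no prerequisites, so it starts at hour 0 and finishes at hour 8.
Whirlpool cannot begin until milling (finishes hour 8). It runs from hour 8 to 8 + 9 = hour 17.

Working backward from the deadline:
Conditioning has no dependents, so it just needs to finish by hour 37. Starting by 37 − 8 = hour 29 achieves that.
Whirlpool has to be done before conditioning (must start by hour 29, minus 3-hour gap → hour 26). That means finishing by hour 26, i.e. starting by 26 − 9 = hour 17.
So whirlpool can start as early as hour 8 and as late as hour 17, giving 17 − 8 = 9 hours of slack.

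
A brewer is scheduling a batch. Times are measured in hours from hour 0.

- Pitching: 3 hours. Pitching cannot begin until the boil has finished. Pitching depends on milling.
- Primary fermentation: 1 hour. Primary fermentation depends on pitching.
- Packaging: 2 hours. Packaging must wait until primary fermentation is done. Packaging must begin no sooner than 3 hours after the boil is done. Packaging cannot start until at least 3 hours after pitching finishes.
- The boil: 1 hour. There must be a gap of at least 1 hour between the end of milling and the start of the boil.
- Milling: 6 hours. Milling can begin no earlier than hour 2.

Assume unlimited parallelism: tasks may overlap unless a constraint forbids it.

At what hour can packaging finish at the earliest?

Milling cannot begin until its own release at hour 2. It runs from hour 2 to 2 + 6 = hour 8.
After milling (finishes hour 8, plus 1-hour gap → hour 9), the boil can start at hour 9 and finishes at hour 10.
For pitching: the boil (finishes hour 10); milling (finishes hour 8). Taking the maximum gives a start of hour 10, and it finishes at 10 + 3 = hour 13.
Primary fermentation waits on pitching (finishes hour 13), so it starts at hour 13 and finishes at 13 + 1 = hour 14.
For packaging: primary fermentation (finishes hour 14); the boil (finishes hour 10, plus 3-hour gap → hour 13); pitching (finishes hour 13, plus 3-hour gap → hour 16). Taking the maximum gives a start of hour 16, and it finishes at 16 + 2 = hour 18.

18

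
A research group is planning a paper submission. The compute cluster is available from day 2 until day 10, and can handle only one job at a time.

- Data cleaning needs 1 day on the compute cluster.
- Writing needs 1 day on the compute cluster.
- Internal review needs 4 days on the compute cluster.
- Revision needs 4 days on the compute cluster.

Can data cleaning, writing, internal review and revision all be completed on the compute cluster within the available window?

The compute cluster window is 10 − 2 = 8 days.
Running back to back, the jobs need 1 + 1 + 4 + 4 = 10 days on the compute cluster.
Since 10 > 8, they cannot all fit.

No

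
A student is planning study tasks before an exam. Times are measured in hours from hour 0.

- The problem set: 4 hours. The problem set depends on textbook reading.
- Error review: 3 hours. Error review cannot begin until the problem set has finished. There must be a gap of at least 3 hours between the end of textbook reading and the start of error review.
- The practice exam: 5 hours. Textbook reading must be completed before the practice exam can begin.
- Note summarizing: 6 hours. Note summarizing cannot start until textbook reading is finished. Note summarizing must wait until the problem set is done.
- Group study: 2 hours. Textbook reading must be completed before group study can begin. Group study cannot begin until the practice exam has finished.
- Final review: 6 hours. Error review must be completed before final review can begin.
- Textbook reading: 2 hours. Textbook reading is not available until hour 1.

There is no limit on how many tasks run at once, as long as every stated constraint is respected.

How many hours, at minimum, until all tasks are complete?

16

Textbook reading waits on its own release at hour 1, so it starts at hour 1 and finishes at 1 + 2 = hour 3.
The practice exam cannot begin until textbook reading (finishes hour 3). It runs from hour 3 to 3 + 5 = hour 8.
Group study has to wait for textbook reading (finishes hour 3); the practice exam (finishes hour 8). The latest of these is hour 8, so group study runs hour 8 to 8 + 2 = hour 10.
After textbook reading (finishes hour 3), the problem set can start at hour 3 and finishes at hour 7.
Note summarizing has to wait for textbook reading (finishes hour 3); the problem set (finishes hour 7). The latest of these is hour 7, so note summarizing runs hour 7 to 7 + 6 = hour 13.
Error review needs all of the problem set (finishes hour 7); textbook reading (finishes hour 3, plus 3-hour gap → hour 6). That puts its earliest start at hour 7; it finishes at 7 + 3 = hour 10.
Final review cannot begin until error review (finishes hour 10). It runs from hour 10 to 10 + 6 = hour 16.
All tasks are finished once the last one completes. Finish times: Textbook reading at 3, The problem set at 7, The practice exam at 8, Error review at 10, Group study at 10, Note summarizing at 13, Final review at 16. The latest is hour 16.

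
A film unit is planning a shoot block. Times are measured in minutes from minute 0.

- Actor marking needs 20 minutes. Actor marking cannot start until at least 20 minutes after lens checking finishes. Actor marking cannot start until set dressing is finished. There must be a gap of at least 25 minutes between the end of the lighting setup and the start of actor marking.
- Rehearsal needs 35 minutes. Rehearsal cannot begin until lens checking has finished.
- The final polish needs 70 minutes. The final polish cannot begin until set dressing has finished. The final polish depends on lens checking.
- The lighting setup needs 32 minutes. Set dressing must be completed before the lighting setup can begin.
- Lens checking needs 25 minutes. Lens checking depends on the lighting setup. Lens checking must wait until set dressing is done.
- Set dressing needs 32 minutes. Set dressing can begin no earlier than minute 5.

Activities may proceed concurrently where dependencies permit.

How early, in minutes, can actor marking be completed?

Set dressing waits on its own release at minute 5, so it starts at minute 5 and finishes at 5 + 32 = minute 37.
The lighting setup waits on set dressing (finishes minute 37), so it starts at minute 37 and finishes at 37 + 32 = minute 69.
Lens checking cannot start until the lighting setup (finishes minute 69); set dressing (finishes minute 37). The controlling bound is minute 69, so lens checking finishes at 69 + 25 = minute 94.
Actor marking needs all of lens checking (finishes minute 94, plus 20-minute gap → minute 114); set dressing (finishes minute 37); the lighting setup (finishes minute 69, plus 25-minute gap → minute 94). That puts its earliest start at minute 114; it finishes at 114 + 20 = minute 134.

134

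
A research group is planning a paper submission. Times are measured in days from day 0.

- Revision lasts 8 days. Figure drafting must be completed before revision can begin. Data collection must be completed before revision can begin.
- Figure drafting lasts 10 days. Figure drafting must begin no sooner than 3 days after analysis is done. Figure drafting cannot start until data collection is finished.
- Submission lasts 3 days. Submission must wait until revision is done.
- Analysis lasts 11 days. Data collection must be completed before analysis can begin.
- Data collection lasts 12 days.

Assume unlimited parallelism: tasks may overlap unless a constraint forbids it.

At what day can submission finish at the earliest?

Data collection has no prerequisites, so it starts at day 0 and finishes at day 12.
Analysis waits on data collection (finishes day 12), so it starts at day 12 and finishes at 12 + 11 = day 23.
Figure drafting has to wait for analysis (finishes day 23, plus 3-day gap → day 26); data collection (finishes day 12). The latest of these is day 26, so figure drafting runs day 26 to 26 + 10 = day 36.
Revision needs all of figure drafting (finishes day 36); data collection (finishes day 12). That puts its earliest start at day 36; it finishes at 36 + 8 = day 44.
Submission cannot begin until revision (finishes day 44). It runs from day 44 to 44 + 3 = day 47.

47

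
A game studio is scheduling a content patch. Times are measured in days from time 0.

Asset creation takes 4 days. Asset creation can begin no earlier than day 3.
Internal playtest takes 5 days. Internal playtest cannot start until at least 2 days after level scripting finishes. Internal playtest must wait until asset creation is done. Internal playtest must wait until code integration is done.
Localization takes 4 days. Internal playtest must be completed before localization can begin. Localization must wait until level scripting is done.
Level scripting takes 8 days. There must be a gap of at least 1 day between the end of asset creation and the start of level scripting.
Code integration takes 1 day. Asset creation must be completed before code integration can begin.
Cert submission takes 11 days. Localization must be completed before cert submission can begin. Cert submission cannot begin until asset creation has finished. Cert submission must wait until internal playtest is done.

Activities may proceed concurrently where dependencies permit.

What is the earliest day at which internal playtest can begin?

After its own release at day 3, asset creation can start at day 3 and finishes at day 7.
Code integration cannot begin until asset creation (finishes day 7). It runs from day 7 to 7 + 1 = day 8.
Level scripting cannot begin until asset creation (finishes day 7, plus 1-day gap → day 8). It runs from day 8 to 8 + 8 = day 16.
Internal playtest waits on level scripting (finishes day 16, plus 2-day gap → day 18); asset creation (finishes day 7); code integration (finishes day 8). The latest of these is day 18, which is the earliest internal playtest can start.

18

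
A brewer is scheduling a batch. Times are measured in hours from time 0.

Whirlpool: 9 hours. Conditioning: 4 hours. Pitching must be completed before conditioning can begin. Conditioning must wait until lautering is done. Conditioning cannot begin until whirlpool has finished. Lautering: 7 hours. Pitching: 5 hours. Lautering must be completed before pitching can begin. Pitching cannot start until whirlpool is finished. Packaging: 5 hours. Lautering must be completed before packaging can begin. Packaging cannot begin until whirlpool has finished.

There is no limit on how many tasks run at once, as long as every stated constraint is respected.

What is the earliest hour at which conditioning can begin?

14

Whirlpool can start immediately at hour 0; it finishes at hour 9.
Nothing blocks lautering, so it runs from hour 0 to hour 7.
For pitching: lautering (finishes hour 7); whirlpool (finishes hour 9). Taking the maximum gives a start of hour 9, and it finishes at 9 + 5 = hour 14.
Conditioning waits on pitching (finishes hour 14); lautering (finishes hour 7); whirlpool (finishes hour 9). The latest of these is hour 14, which is the earliest conditioning can start.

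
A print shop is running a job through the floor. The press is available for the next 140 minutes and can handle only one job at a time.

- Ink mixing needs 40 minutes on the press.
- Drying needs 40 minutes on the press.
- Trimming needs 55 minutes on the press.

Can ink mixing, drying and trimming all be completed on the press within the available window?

Yes

Running back to back, the jobs need 40 + 40 + 55 = 135 minutes on the press.
Since 135 ≤ 140, they fit within the window.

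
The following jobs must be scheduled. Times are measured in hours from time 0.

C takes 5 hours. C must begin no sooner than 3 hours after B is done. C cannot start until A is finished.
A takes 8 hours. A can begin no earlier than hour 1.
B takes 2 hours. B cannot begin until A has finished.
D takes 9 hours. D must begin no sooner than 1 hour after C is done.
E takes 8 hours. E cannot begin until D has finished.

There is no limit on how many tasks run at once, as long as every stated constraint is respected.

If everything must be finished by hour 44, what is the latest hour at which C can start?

21

E has no dependents, so it just needs to finish by hour 44. Starting by 44 − 8 = hour 36 achieves that.
D feeds into E (must start by hour 36); so D must finish by hour 36 and therefore start by hour 27.
C must finish before D (must start by hour 27, minus 1-hour gap → hour 26). With a 5-hour duration, C must start by 26 − 5 = hour 21.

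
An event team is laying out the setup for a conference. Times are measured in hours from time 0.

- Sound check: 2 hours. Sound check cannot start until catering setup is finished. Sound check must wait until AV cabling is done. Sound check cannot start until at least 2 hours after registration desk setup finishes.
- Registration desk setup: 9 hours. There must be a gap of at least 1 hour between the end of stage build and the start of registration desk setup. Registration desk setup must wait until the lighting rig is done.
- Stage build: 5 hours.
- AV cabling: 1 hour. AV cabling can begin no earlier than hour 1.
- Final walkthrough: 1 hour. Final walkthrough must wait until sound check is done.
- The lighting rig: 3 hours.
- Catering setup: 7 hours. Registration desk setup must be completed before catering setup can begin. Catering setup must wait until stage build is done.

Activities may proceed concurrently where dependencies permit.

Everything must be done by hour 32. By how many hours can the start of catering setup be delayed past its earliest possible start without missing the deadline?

7

The lighting rig has no prerequisites, so it starts at hour 0 and finishes at hour 3.
Nothing blocks stage build, so it runs from hour 0 to hour 5.
Registration desk setup has to wait for stage build (finishes hour 5, plus 1-hour gap → hour 6); the lighting rig (finishes hour 3). The latest of these is hour 6, so registration desk setup runs hour 6 to 6 + 9 = hour 15.
Catering setup needs all of registration desk setup (finishes hour 15); stage build (finishes hour 5). That puts its earliest start at hour 15; it finishes at 15 + 7 = hour 22.

Working backward from the deadline:
Final walkthrough must finish by hour 32; it takes 1 hour, so it must start by 32 − 1 = hour 31.
Sound check must finish before final walkthrough (must start by hour 31). With a 2-hour duration, sound check must start by 31 − 2 = hour 29.
Catering setup must finish before sound check (must start by hour 29). With a 7-hour duration, catering setup must start by 29 − 7 = hour 22.
So catering setup can start as early as hour 15 and as late as hour 22, giving 22 − 15 = 7 hours of slack.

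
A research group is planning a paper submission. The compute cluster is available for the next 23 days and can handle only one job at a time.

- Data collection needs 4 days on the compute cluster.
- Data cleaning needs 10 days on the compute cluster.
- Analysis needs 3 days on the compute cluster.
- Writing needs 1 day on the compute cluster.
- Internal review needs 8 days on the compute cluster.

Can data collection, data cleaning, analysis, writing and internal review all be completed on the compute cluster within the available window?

Running back to back, the jobs need 4 + 10 + 3 + 1 + 8 = 26 days on the compute cluster.
Since 26 > 23, they cannot all fit.

No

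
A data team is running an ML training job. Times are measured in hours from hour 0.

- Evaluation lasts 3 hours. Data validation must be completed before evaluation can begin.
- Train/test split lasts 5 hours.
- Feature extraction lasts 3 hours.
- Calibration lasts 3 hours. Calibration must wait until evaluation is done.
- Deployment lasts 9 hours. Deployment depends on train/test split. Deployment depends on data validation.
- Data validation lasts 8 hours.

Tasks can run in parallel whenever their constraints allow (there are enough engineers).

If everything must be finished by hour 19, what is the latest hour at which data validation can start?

Nothing follows calibration; the deadline of hour 19 is its only limit. It must start by 19 − 3 = hour 16.
Since calibration (must start by hour 16) depends on it, evaluation must finish by hour 16. Backing off its 3-hour duration gives a latest start of hour 13.
Deployment has no dependents, so it just needs to finish by hour 19. Starting by 19 − 9 = hour 10 achieves that.
Data validation feeds evaluation (must start by hour 13); deployment (must start by hour 10). Taking the minimum, data validation must finish by hour 10 and start by 10 − 8 = hour 2.

2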